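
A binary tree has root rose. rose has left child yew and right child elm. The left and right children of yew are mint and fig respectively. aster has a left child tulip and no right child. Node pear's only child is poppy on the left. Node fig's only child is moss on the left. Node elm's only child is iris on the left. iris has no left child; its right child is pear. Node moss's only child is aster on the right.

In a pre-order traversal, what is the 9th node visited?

Pre-order visits the node, then its left subtree, then its right subtree.
Visit rose.
At rose: go left to yew.
  Visit yew.
  At yew: go left to mint.
    mint is a leaf — visit mint.
  At yew: go right to fig.
    Visit fig.
    At fig: go left to moss.
      Visit moss.
      At moss: no left child.
      At moss: go right to aster.
        Visit aster.
        At aster: go left to tulip.
          tulip is a leaf — visit tulip.
        At aster: no right child.
    At fig: no right child.
At rose: go right to elm.
  Visit elm.
  At elm: go left to iris.
    Visit iris.
    At iris: no left child.
    At iris: go right to pear.
      Visit pear.
      At pear: go left to poppy.
        poppy is a leaf — visit poppy.
      At pear: no right child.
  At elm: no right child.
Full pre-order sequence: rose, yew, mint, fig, moss, aster, tulip, elm, iris, pear, poppy.

iris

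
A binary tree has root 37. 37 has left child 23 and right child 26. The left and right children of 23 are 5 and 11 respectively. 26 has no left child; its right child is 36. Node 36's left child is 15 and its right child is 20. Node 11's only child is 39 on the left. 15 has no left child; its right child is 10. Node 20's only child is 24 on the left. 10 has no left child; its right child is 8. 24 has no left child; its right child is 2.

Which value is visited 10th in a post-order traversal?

Post-order visits the left subtree, then the right subtree, then the node.
At 37: go left to 23.
  At 23: go left to 5.
    5 is a leaf — visit 5.
  At 23: go right to 11.
    At 11: go left to 39.
      39 is a leaf — visit 39.
    At 11: no right child.
    Visit 11.
  Visit 23.
At 37: go right to 26.
  At 26: no left child.
  At 26: go right to 36.
    At 36: go left to 15.
      At 15: no left child.
      At 15: go right to 10.
        At 10: no left child.
        At 10: go right to 8.
          8 is a leaf — visit 8.
        Visit 10.
      Visit 15.
    At 36: go right to 20.
      At 20: go left to 24.
        At 24: no left child.
        At 24: go right to 2.
          2 is a leaf — visit 2.
        Visit 24.
      At 20: no right child.
      Visit 20.
    Visit 36.
  Visit 26.
Visit 37.
Full post-order sequence: 5, 39, 11, 23, 8, 10, 15, 2, 24, 20, 36, 26, 37.

20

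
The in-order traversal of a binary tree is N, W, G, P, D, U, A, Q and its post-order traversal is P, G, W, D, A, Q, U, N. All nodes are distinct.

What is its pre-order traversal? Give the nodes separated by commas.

N, U, D, W, G, P, Q, A

The last element of post-order is the root; it splits in-order into left and right subtrees.
Root N: left subtree has 0 nodes { }, right has 7 {W, G, P, D, U, A, Q}.
  Root U: left subtree has 4 nodes {W, G, P, D}, right has 2 {A, Q}.
    Root D: left subtree has 3 nodes {W, G, P}, right has 0 { }.
      Root W: left subtree has 0 nodes { }, right has 2 {G, P}.
        Root G: left subtree has 0 nodes { }, right has 1 {P}.
    Root Q: left subtree has 1 node {A}, right has 0 { }.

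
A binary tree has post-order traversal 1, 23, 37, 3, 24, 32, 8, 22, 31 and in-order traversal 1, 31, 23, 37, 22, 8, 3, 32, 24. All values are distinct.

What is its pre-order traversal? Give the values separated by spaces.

The last element of post-order is the root; it splits in-order into left and right subtrees.
Root 31: left subtree has 1 node {1}, right has 7 {23, 37, 22, 8, 3, 32, 24}.
  Root 22: left subtree has 2 nodes {23, 37}, right has 4 {8, 3, 32, 24}.
    Root 37: left subtree has 1 node {23}, right has 0 { }.
    Root 8: left subtree has 0 nodes { }, right has 3 {3, 32, 24}.
      Root 32: left subtree has 1 node {3}, right has 1 {24}.

31 1 22 37 23 8 32 3 24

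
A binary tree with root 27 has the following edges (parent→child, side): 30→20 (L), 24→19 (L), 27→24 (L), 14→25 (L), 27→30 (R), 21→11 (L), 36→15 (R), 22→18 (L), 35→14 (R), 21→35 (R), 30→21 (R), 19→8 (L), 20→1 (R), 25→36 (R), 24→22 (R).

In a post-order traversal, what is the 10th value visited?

Post-order visits the left subtree, then the right subtree, then the node.
At 27: go left to 24.
  At 24: go left to 19.
    At 19: go left to 8.
      8 is a leaf — visit 8.
    At 19: no right child.
    Visit 19.
  At 24: go right to 22.
    At 22: go left to 18.
      18 is a leaf — visit 18.
    At 22: no right child.
    Visit 22.
  Visit 24.
At 27: go right to 30.
  At 30: go left to 20.
    At 20: no left child.
    At 20: go right to 1.
      1 is a leaf — visit 1.
    Visit 20.
  At 30: go right to 21.
    At 21: go left to 11.
      11 is a leaf — visit 11.
    At 21: go right to 35.
      At 35: no left child.
      At 35: go right to 14.
        At 14: go left to 25.
          At 25: no left child.
          At 25: go right to 36.
            At 36: no left child.
            At 36: go right to 15.
              15 is a leaf — visit 15.
            Visit 36.
          Visit 25.
        At 14: no right child.
        Visit 14.
      Visit 35.
    Visit 21.
  Visit 30.
Visit 27.
Full post-order sequence: 8, 19, 18, 22, 24, 1, 20, 11, 15, 36, 25, 14, 35, 21, 30, 27.

36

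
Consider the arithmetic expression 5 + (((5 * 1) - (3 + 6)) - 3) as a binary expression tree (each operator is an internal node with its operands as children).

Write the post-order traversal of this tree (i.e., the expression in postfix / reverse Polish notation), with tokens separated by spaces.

5 5 1 * 3 6 + - 3 - +

Post-order on an expression tree gives postfix notation: for each operator, emit left operand, right operand, then the operator.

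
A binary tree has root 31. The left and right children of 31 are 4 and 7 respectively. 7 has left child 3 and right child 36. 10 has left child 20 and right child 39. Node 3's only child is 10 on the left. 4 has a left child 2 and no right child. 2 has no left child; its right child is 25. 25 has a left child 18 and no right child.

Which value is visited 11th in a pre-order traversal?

36

Pre-order visits the node, then its left subtree, then its right subtree.
Visit 31.
At 31: go left to 4.
  Visit 4.
  At 4: go left to 2.
    Visit 2.
    At 2: no left child.
    At 2: go right to 25.
      Visit 25.
      At 25: go left to 18.
        18 is a leaf — visit 18.
      At 25: no right child.
  At 4: no right child.
At 31: go right to 7.
  Visit 7.
  At 7: go left to 3.
    Visit 3.
    At 3: go left to 10.
      Visit 10.
      At 10: go left to 20.
        20 is a leaf — visit 20.
      At 10: go right to 39.
        39 is a leaf — visit 39.
    At 3: no right child.
  At 7: go right to 36.
    36 is a leaf — visit 36.
Full pre-order sequence: 31, 4, 2, 25, 18, 7, 3, 10, 20, 39, 36.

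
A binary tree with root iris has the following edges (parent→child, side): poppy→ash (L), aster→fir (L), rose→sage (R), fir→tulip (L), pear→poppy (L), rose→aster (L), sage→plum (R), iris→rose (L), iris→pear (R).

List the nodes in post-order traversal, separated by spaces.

tulip fir aster plum sage rose ash poppy pear iris

Post-order visits the left subtree, then the right subtree, then the node.
At iris: go left to rose.
  At rose: go left to aster.
    At aster: go left to fir.
      At fir: go left to tulip.
        tulip is a leaf — visit tulip.
      At fir: no right child.
      Visit fir.
    At aster: no right child.
    Visit aster.
  At rose: go right to sage.
    At sage: no left child.
    At sage: go right to plum.
      plum is a leaf — visit plum.
    Visit sage.
  Visit rose.
At iris: go right to pear.
  At pear: go left to poppy.
    At poppy: go left to ash.
      ash is a leaf — visit ash.
    At poppy: no right child.
    Visit poppy.
  At pear: no right child.
  Visit pear.
Visit iris.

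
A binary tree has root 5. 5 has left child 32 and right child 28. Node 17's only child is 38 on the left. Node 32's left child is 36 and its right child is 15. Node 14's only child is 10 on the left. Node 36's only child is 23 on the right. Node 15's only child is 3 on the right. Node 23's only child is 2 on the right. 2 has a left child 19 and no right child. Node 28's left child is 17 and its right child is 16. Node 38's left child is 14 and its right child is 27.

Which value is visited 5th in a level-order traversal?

Level-order visits nodes level by level from the root, left to right within each level.
Level 0: 5
Level 1: 32, 28
Level 2: 36, 15, 17, 16
Level 3: 23, 3, 38
Level 4: 2, 14, 27
Level 5: 19, 10
Full level-order sequence: 5, 32, 28, 36, 15, 17, 16, 23, 3, 38, 2, 14, 27, 19, 10.

15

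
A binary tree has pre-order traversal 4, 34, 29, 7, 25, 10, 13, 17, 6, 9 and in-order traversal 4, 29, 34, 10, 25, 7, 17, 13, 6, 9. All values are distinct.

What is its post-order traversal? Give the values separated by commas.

29, 10, 25, 17, 9, 6, 13, 7, 34, 4

The first element of pre-order is the root; it splits in-order into left and right subtrees.
Root 4: left subtree has 0 nodes { }, right has 9 {29, 34, 10, 25, 7, 17, 13, 6, 9}.
  Root 34: left subtree has 1 node {29}, right has 7 {10, 25, 7, 17, 13, 6, 9}.
    Root 7: left subtree has 2 nodes {10, 25}, right has 4 {17, 13, 6, 9}.
      Root 25: left subtree has 1 node {10}, right has 0 { }.
      Root 13: left subtree has 1 node {17}, right has 2 {6, 9}.
        Root 6: left subtree has 0 nodes { }, right has 1 {9}.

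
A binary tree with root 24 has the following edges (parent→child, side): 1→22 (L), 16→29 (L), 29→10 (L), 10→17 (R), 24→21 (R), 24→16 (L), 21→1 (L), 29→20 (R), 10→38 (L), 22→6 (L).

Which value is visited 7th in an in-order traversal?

24

In-order visits the left subtree, then the node, then the right subtree.
At 24: go left to 16.
  At 16: go left to 29.
    At 29: go left to 10.
      At 10: go left to 38.
        38 is a leaf — visit 38.
      Visit 10.
      At 10: go right to 17.
        17 is a leaf — visit 17.
    Visit 29.
    At 29: go right to 20.
      20 is a leaf — visit 20.
  Visit 16.
  At 16: no right child.
Visit 24.
At 24: go right to 21.
  At 21: go left to 1.
    At 1: go left to 22.
      At 22: go left to 6.
        6 is a leaf — visit 6.
      Visit 22.
      At 22: no right child.
    Visit 1.
    At 1: no right child.
  Visit 21.
  At 21: no right child.
Full in-order sequence: 38, 10, 17, 29, 20, 16, 24, 6, 22, 1, 21.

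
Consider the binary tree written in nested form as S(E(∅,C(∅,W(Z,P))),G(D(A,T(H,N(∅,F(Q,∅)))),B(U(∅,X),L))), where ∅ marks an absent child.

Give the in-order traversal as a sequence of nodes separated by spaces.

In-order visits the left subtree, then the node, then the right subtree.
At S: go left to E.
  At E: no left child.
  Visit E.
  At E: go right to C.
    At C: no left child.
    Visit C.
    At C: go right to W.
      At W: go left to Z.
        Z is a leaf — visit Z.
      Visit W.
      At W: go right to P.
        P is a leaf — visit P.
Visit S.
At S: go right to G.
  At G: go left to D.
    At D: go left to A.
      A is a leaf — visit A.
    Visit D.
    At D: go right to T.
      At T: go left to H.
        H is a leaf — visit H.
      Visit T.
      At T: go right to N.
        At N: no left child.
        Visit N.
        At N: go right to F.
          At F: go left to Q.
            Q is a leaf — visit Q.
          Visit F.
          At F: no right child.
  Visit G.
  At G: go right to B.
    At B: go left to U.
      At U: no left child.
      Visit U.
      At U: go right to X.
        X is a leaf — visit X.
    Visit B.
    At B: go right to L.
      L is a leaf — visit L.

E C Z W P S A D H T N Q F G U X B L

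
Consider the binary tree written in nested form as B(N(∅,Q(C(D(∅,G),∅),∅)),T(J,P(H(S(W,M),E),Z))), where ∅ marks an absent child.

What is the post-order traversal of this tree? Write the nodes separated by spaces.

G D C Q N J W M S E H Z P T B

Post-order visits the left subtree, then the right subtree, then the node.
At B: go left to N.
  At N: no left child.
  At N: go right to Q.
    At Q: go left to C.
      At C: go left to D.
        At D: no left child.
        At D: go right to G.
          G is a leaf — visit G.
        Visit D.
      At C: no right child.
      Visit C.
    At Q: no right child.
    Visit Q.
  Visit N.
At B: go right to T.
  At T: go left to J.
    J is a leaf — visit J.
  At T: go right to P.
    At P: go left to H.
      At H: go left to S.
        At S: go left to W.
          W is a leaf — visit W.
        At S: go right to M.
          M is a leaf — visit M.
        Visit S.
      At H: go right to E.
        E is a leaf — visit E.
      Visit H.
    At P: go right to Z.
      Z is a leaf — visit Z.
    Visit P.
  Visit T.
Visit B.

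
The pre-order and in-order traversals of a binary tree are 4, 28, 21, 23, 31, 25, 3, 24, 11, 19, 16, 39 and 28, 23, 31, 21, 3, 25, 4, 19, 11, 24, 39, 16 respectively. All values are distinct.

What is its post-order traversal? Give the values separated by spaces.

The first element of pre-order is the root; it splits in-order into left and right subtrees.
Root 4: left subtree has 6 nodes {28, 23, 31, 21, 3, 25}, right has 5 {19, 11, 24, 39, 16}.
  Root 28: left subtree has 0 nodes { }, right has 5 {23, 31, 21, 3, 25}.
    Root 21: left subtree has 2 nodes {23, 31}, right has 2 {3, 25}.
      Root 23: left subtree has 0 nodes { }, right has 1 {31}.
      Root 25: left subtree has 1 node {3}, right has 0 { }.
  Root 24: left subtree has 2 nodes {19, 11}, right has 2 {39, 16}.
    Root 11: left subtree has 1 node {19}, right has 0 { }.
    Root 16: left subtree has 1 node {39}, right has 0 { }.

31 23 3 25 21 28 19 11 39 16 24 4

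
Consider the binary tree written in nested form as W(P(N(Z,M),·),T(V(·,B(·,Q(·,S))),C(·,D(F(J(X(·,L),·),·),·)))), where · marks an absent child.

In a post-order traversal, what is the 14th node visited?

C

Post-order visits the left subtree, then the right subtree, then the node.
At W: go left to P.
  At P: go left to N.
    At N: go left to Z.
      Z is a leaf — visit Z.
    At N: go right to M.
      M is a leaf — visit M.
    Visit N.
  At P: no right child.
  Visit P.
At W: go right to T.
  At T: go left to V.
    At V: no left child.
    At V: go right to B.
      At B: no left child.
      At B: go right to Q.
        At Q: no left child.
        At Q: go right to S.
          S is a leaf — visit S.
        Visit Q.
      Visit B.
    Visit V.
  At T: go right to C.
    At C: no left child.
    At C: go right to D.
      At D: go left to F.
        At F: go left to J.
          At J: go left to X.
            At X: no left child.
            At X: go right to L.
              L is a leaf — visit L.
            Visit X.
          At J: no right child.
          Visit J.
        At F: no right child.
        Visit F.
      At D: no right child.
      Visit D.
    Visit C.
  Visit T.
Visit W.
Full post-order sequence: Z, M, N, P, S, Q, B, V, L, X, J, F, D, C, T, W.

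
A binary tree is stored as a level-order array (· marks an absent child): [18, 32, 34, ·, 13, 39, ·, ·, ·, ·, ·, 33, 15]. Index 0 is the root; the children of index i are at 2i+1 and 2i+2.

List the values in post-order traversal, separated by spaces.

Post-order visits the left subtree, then the right subtree, then the node.
At 18: go left to 32.
  At 32: no left child.
  At 32: go right to 13.
    13 is a leaf — visit 13.
  Visit 32.
At 18: go right to 34.
  At 34: go left to 39.
    At 39: go left to 33.
      33 is a leaf — visit 33.
    At 39: go right to 15.
      15 is a leaf — visit 15.
    Visit 39.
  At 34: no right child.
  Visit 34.
Visit 18.

13 32 33 15 39 34 18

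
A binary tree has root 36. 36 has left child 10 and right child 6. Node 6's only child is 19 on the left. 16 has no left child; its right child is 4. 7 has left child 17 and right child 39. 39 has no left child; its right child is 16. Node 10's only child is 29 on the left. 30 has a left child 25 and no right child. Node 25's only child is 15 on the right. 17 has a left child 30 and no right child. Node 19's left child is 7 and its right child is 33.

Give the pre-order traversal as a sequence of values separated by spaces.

36 10 29 6 19 7 17 30 25 15 39 16 4 33

Pre-order visits the node, then its left subtree, then its right subtree.
Visit 36.
At 36: go left to 10.
  Visit 10.
  At 10: go left to 29.
    29 is a leaf — visit 29.
  At 10: no right child.
At 36: go right to 6.
  Visit 6.
  At 6: go left to 19.
    Visit 19.
    At 19: go left to 7.
      Visit 7.
      At 7: go left to 17.
        Visit 17.
        At 17: go left to 30.
          Visit 30.
          At 30: go left to 25.
            Visit 25.
            At 25: no left child.
            At 25: go right to 15.
              15 is a leaf — visit 15.
          At 30: no right child.
        At 17: no right child.
      At 7: go right to 39.
        Visit 39.
        At 39: no left child.
        At 39: go right to 16.
          Visit 16.
          At 16: no left child.
          At 16: go right to 4.
            4 is a leaf — visit 4.
    At 19: go right to 33.
      33 is a leaf — visit 33.
  At 6: no right child.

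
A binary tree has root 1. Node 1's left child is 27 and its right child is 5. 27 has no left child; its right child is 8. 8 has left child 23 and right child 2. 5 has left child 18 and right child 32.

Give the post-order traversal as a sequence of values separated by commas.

Post-order visits the left subtree, then the right subtree, then the node.
At 1: go left to 27.
  At 27: no left child.
  At 27: go right to 8.
    At 8: go left to 23.
      23 is a leaf — visit 23.
    At 8: go right to 2.
      2 is a leaf — visit 2.
    Visit 8.
  Visit 27.
At 1: go right to 5.
  At 5: go left to 18.
    18 is a leaf — visit 18.
  At 5: go right to 32.
    32 is a leaf — visit 32.
  Visit 5.
Visit 1.

23, 2, 8, 27, 18, 32, 5, 1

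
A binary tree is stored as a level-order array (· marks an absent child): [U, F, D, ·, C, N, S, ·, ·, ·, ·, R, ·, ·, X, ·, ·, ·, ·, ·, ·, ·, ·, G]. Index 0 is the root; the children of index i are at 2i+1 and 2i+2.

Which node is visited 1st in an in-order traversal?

F

In-order visits the left subtree, then the node, then the right subtree.
At U: go left to F.
  At F: no left child.
  Visit F.
  At F: go right to C.
    C is a leaf — visit C.
Visit U.
At U: go right to D.
  At D: go left to N.
    At N: go left to R.
      At R: go left to G.
        G is a leaf — visit G.
      Visit R.
      At R: no right child.
    Visit N.
    At N: no right child.
  Visit D.
  At D: go right to S.
    At S: no left child.
    Visit S.
    At S: go right to X.
      X is a leaf — visit X.
Full in-order sequence: F, C, U, G, R, N, D, S, X.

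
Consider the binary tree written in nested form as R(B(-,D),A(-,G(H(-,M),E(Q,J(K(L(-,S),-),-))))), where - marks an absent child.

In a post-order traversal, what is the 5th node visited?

Post-order visits the left subtree, then the right subtree, then the node.
At R: go left to B.
  At B: no left child.
  At B: go right to D.
    D is a leaf — visit D.
  Visit B.
At R: go right to A.
  At A: no left child.
  At A: go right to G.
    At G: go left to H.
      At H: no left child.
      At H: go right to M.
        M is a leaf — visit M.
      Visit H.
    At G: go right to E.
      At E: go left to Q.
        Q is a leaf — visit Q.
      At E: go right to J.
        At J: go left to K.
          At K: go left to L.
            At L: no left child.
            At L: go right to S.
              S is a leaf — visit S.
            Visit L.
          At K: no right child.
          Visit K.
        At J: no right child.
        Visit J.
      Visit E.
    Visit G.
  Visit A.
Visit R.
Full post-order sequence: D, B, M, H, Q, S, L, K, J, E, G, A, R.

Q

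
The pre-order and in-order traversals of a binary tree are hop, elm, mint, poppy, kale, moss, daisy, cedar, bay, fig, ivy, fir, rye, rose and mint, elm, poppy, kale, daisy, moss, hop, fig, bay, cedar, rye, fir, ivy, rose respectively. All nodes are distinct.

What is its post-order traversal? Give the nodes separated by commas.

mint, daisy, moss, kale, poppy, elm, fig, bay, rye, fir, rose, ivy, cedar, hop

The first element of pre-order is the root; it splits in-order into left and right subtrees.
Root hop: left subtree has 6 nodes {mint, elm, poppy, kale, daisy, moss}, right has 7 {fig, bay, cedar, rye, fir, ivy, rose}.
  Root elm: left subtree has 1 node {mint}, right has 4 {poppy, kale, daisy, moss}.
    Root poppy: left subtree has 0 nodes { }, right has 3 {kale, daisy, moss}.
      Root kale: left subtree has 0 nodes { }, right has 2 {daisy, moss}.
        Root moss: left subtree has 1 node {daisy}, right has 0 { }.
  Root cedar: left subtree has 2 nodes {fig, bay}, right has 4 {rye, fir, ivy, rose}.
    Root bay: left subtree has 1 node {fig}, right has 0 { }.
    Root ivy: left subtree has 2 nodes {rye, fir}, right has 1 {rose}.
      Root fir: left subtree has 1 node {rye}, right has 0 { }.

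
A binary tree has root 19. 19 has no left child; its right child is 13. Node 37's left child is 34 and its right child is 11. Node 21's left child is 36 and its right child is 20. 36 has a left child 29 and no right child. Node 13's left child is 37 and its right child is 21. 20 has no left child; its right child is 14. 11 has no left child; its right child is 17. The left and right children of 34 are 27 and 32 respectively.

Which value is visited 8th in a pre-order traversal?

17

Pre-order visits the node, then its left subtree, then its right subtree.
Visit 19.
At 19: no left child.
At 19: go right to 13.
  Visit 13.
  At 13: go left to 37.
    Visit 37.
    At 37: go left to 34.
      Visit 34.
      At 34: go left to 27.
        27 is a leaf — visit 27.
      At 34: go right to 32.
        32 is a leaf — visit 32.
    At 37: go right to 11.
      Visit 11.
      At 11: no left child.
      At 11: go right to 17.
        17 is a leaf — visit 17.
  At 13: go right to 21.
    Visit 21.
    At 21: go left to 36.
      Visit 36.
      At 36: go left to 29.
        29 is a leaf — visit 29.
      At 36: no right child.
    At 21: go right to 20.
      Visit 20.
      At 20: no left child.
      At 20: go right to 14.
        14 is a leaf — visit 14.
Full pre-order sequence: 19, 13, 37, 34, 27, 32, 11, 17, 21, 36, 29, 20, 14.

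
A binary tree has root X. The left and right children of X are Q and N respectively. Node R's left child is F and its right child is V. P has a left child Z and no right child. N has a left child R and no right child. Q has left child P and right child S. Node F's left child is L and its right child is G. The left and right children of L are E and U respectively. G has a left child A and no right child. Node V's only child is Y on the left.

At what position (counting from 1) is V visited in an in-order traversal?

In-order visits the left subtree, then the node, then the right subtree.
At X: go left to Q.
  At Q: go left to P.
    At P: go left to Z.
      Z is a leaf — visit Z.
    Visit P.
    At P: no right child.
  Visit Q.
  At Q: go right to S.
    S is a leaf — visit S.
Visit X.
At X: go right to N.
  At N: go left to R.
    At R: go left to F.
      At F: go left to L.
        At L: go left to E.
          E is a leaf — visit E.
        Visit L.
        At L: go right to U.
          U is a leaf — visit U.
      Visit F.
      At F: go right to G.
        At G: go left to A.
          A is a leaf — visit A.
        Visit G.
        At G: no right child.
    Visit R.
    At R: go right to V.
      At V: go left to Y.
        Y is a leaf — visit Y.
      Visit V.
      At V: no right child.
  Visit N.
  At N: no right child.
Full in-order sequence: Z, P, Q, S, X, E, L, U, F, A, G, R, Y, V, N.

14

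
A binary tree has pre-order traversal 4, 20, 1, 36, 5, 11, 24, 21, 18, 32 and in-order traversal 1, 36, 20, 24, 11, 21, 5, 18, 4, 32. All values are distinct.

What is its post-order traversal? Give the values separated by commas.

36, 1, 24, 21, 11, 18, 5, 20, 32, 4

The first element of pre-order is the root; it splits in-order into left and right subtrees.
Root 4: left subtree has 8 nodes {1, 36, 20, 24, 11, 21, 5, 18}, right has 1 {32}.
  Root 20: left subtree has 2 nodes {1, 36}, right has 5 {24, 11, 21, 5, 18}.
    Root 1: left subtree has 0 nodes { }, right has 1 {36}.
    Root 5: left subtree has 3 nodes {24, 11, 21}, right has 1 {18}.
      Root 11: left subtree has 1 node {24}, right has 1 {21}.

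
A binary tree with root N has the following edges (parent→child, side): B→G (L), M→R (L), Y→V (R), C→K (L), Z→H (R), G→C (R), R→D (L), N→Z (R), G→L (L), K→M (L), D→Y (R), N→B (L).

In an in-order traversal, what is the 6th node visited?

In-order visits the left subtree, then the node, then the right subtree.
At N: go left to B.
  At B: go left to G.
    At G: go left to L.
      L is a leaf — visit L.
    Visit G.
    At G: go right to C.
      At C: go left to K.
        At K: go left to M.
          At M: go left to R.
            At R: go left to D.
              At D: no left child.
              Visit D.
              At D: go right to Y.
                At Y: no left child.
                Visit Y.
                At Y: go right to V.
                  V is a leaf — visit V.
            Visit R.
            At R: no right child.
          Visit M.
          At M: no right child.
        Visit K.
        At K: no right child.
      Visit C.
      At C: no right child.
  Visit B.
  At B: no right child.
Visit N.
At N: go right to Z.
  At Z: no left child.
  Visit Z.
  At Z: go right to H.
    H is a leaf — visit H.
Full in-order sequence: L, G, D, Y, V, R, M, K, C, B, N, Z, H.

R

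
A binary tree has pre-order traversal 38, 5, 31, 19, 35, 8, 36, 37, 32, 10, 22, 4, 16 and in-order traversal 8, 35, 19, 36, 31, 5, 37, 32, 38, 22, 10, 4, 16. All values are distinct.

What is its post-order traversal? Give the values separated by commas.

8, 35, 36, 19, 31, 32, 37, 5, 22, 16, 4, 10, 38

The first element of pre-order is the root; it splits in-order into left and right subtrees.
Root 38: left subtree has 8 nodes {8, 35, 19, 36, 31, 5, 37, 32}, right has 4 {22, 10, 4, 16}.
  Root 5: left subtree has 5 nodes {8, 35, 19, 36, 31}, right has 2 {37, 32}.
    Root 31: left subtree has 4 nodes {8, 35, 19, 36}, right has 0 { }.
      Root 19: left subtree has 2 nodes {8, 35}, right has 1 {36}.
        Root 35: left subtree has 1 node {8}, right has 0 { }.
    Root 37: left subtree has 0 nodes { }, right has 1 {32}.
  Root 10: left subtree has 1 node {22}, right has 2 {4, 16}.
    Root 4: left subtree has 0 nodes { }, right has 1 {16}.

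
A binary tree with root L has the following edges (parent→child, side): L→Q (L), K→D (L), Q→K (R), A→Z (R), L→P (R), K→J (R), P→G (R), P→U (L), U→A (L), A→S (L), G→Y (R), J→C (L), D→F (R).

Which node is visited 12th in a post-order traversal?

G

Post-order visits the left subtree, then the right subtree, then the node.
At L: go left to Q.
  At Q: no left child.
  At Q: go right to K.
    At K: go left to D.
      At D: no left child.
      At D: go right to F.
        F is a leaf — visit F.
      Visit D.
    At K: go right to J.
      At J: go left to C.
        C is a leaf — visit C.
      At J: no right child.
      Visit J.
    Visit K.
  Visit Q.
At L: go right to P.
  At P: go left to U.
    At U: go left to A.
      At A: go left to S.
        S is a leaf — visit S.
      At A: go right to Z.
        Z is a leaf — visit Z.
      Visit A.
    At U: no right child.
    Visit U.
  At P: go right to G.
    At G: no left child.
    At G: go right to Y.
      Y is a leaf — visit Y.
    Visit G.
  Visit P.
Visit L.
Full post-order sequence: F, D, C, J, K, Q, S, Z, A, U, Y, G, P, L.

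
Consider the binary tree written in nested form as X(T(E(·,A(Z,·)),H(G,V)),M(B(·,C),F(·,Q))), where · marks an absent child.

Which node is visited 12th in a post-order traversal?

M

Post-order visits the left subtree, then the right subtree, then the node.
At X: go left to T.
  At T: go left to E.
    At E: no left child.
    At E: go right to A.
      At A: go left to Z.
        Z is a leaf — visit Z.
      At A: no right child.
      Visit A.
    Visit E.
  At T: go right to H.
    At H: go left to G.
      G is a leaf — visit G.
    At H: go right to V.
      V is a leaf — visit V.
    Visit H.
  Visit T.
At X: go right to M.
  At M: go left to B.
    At B: no left child.
    At B: go right to C.
      C is a leaf — visit C.
    Visit B.
  At M: go right to F.
    At F: no left child.
    At F: go right to Q.
      Q is a leaf — visit Q.
    Visit F.
  Visit M.
Visit X.
Full post-order sequence: Z, A, E, G, V, H, T, C, B, Q, F, M, X.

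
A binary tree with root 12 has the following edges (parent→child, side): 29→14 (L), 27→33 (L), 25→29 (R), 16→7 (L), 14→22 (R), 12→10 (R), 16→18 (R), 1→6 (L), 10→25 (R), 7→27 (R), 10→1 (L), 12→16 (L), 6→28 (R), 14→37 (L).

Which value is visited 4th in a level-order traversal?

Level-order visits nodes level by level from the root, left to right within each level.
Level 0: 12
Level 1: 16, 10
Level 2: 7, 18, 1, 25
Level 3: 27, 6, 29
Level 4: 33, 28, 14
Level 5: 37, 22
Full level-order sequence: 12, 16, 10, 7, 18, 1, 25, 27, 6, 29, 33, 28, 14, 37, 22.

7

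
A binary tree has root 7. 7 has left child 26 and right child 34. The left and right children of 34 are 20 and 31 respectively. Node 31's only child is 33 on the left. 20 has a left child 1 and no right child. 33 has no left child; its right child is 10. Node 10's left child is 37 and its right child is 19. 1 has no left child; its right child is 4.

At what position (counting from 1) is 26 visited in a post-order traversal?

1

Post-order visits the left subtree, then the right subtree, then the node.
At 7: go left to 26.
  26 is a leaf — visit 26.
At 7: go right to 34.
  At 34: go left to 20.
    At 20: go left to 1.
      At 1: no left child.
      At 1: go right to 4.
        4 is a leaf — visit 4.
      Visit 1.
    At 20: no right child.
    Visit 20.
  At 34: go right to 31.
    At 31: go left to 33.
      At 33: no left child.
      At 33: go right to 10.
        At 10: go left to 37.
          37 is a leaf — visit 37.
        At 10: go right to 19.
          19 is a leaf — visit 19.
        Visit 10.
      Visit 33.
    At 31: no right child.
    Visit 31.
  Visit 34.
Visit 7.
Full post-order sequence: 26, 4, 1, 20, 37, 19, 10, 33, 31, 34, 7.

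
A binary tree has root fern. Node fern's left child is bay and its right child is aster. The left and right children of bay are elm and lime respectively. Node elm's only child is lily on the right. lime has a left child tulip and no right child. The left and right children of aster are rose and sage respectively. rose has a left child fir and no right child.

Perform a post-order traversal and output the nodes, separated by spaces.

lily elm tulip lime bay fir rose sage aster fern

Post-order visits the left subtree, then the right subtree, then the node.
At fern: go left to bay.
  At bay: go left to elm.
    At elm: no left child.
    At elm: go right to lily.
      lily is a leaf — visit lily.
    Visit elm.
  At bay: go right to lime.
    At lime: go left to tulip.
      tulip is a leaf — visit tulip.
    At lime: no right child.
    Visit lime.
  Visit bay.
At fern: go right to aster.
  At aster: go left to rose.
    At rose: go left to fir.
      fir is a leaf — visit fir.
    At rose: no right child.
    Visit rose.
  At aster: go right to sage.
    sage is a leaf — visit sage.
  Visit aster.
Visit fern.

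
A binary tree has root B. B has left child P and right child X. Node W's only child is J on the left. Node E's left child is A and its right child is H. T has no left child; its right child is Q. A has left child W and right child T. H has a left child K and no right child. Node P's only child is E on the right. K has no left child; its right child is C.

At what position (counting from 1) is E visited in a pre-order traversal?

3

Pre-order visits the node, then its left subtree, then its right subtree.
Visit B.
At B: go left to P.
  Visit P.
  At P: no left child.
  At P: go right to E.
    Visit E.
    At E: go left to A.
      Visit A.
      At A: go left to W.
        Visit W.
        At W: go left to J.
          J is a leaf — visit J.
        At W: no right child.
      At A: go right to T.
        Visit T.
        At T: no left child.
        At T: go right to Q.
          Q is a leaf — visit Q.
    At E: go right to H.
      Visit H.
      At H: go left to K.
        Visit K.
        At K: no left child.
        At K: go right to C.
          C is a leaf — visit C.
      At H: no right child.
At B: go right to X.
  X is a leaf — visit X.
Full pre-order sequence: B, P, E, A, W, J, T, Q, H, K, C, X.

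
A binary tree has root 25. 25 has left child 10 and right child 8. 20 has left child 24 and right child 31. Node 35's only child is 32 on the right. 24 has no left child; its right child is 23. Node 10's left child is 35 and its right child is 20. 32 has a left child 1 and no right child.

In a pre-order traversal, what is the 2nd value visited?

Pre-order visits the node, then its left subtree, then its right subtree.
Visit 25.
At 25: go left to 10.
  Visit 10.
  At 10: go left to 35.
    Visit 35.
    At 35: no left child.
    At 35: go right to 32.
      Visit 32.
      At 32: go left to 1.
        1 is a leaf — visit 1.
      At 32: no right child.
  At 10: go right to 20.
    Visit 20.
    At 20: go left to 24.
      Visit 24.
      At 24: no left child.
      At 24: go right to 23.
        23 is a leaf — visit 23.
    At 20: go right to 31.
      31 is a leaf — visit 31.
At 25: go right to 8.
  8 is a leaf — visit 8.
Full pre-order sequence: 25, 10, 35, 32, 1, 20, 24, 23, 31, 8.

10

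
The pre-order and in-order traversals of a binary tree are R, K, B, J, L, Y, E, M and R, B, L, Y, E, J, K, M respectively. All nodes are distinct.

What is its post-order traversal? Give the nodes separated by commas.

The first element of pre-order is the root; it splits in-order into left and right subtrees.
Root R: left subtree has 0 nodes { }, right has 7 {B, L, Y, E, J, K, M}.
  Root K: left subtree has 5 nodes {B, L, Y, E, J}, right has 1 {M}.
    Root B: left subtree has 0 nodes { }, right has 4 {L, Y, E, J}.
      Root J: left subtree has 3 nodes {L, Y, E}, right has 0 { }.
        Root L: left subtree has 0 nodes { }, right has 2 {Y, E}.
          Root Y: left subtree has 0 nodes { }, right has 1 {E}.

E, Y, L, J, B, M, K, R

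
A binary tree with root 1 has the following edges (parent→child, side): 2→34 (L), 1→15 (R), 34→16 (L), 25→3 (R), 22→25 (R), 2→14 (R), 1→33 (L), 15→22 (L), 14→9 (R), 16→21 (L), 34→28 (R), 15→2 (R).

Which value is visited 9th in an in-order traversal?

In-order visits the left subtree, then the node, then the right subtree.
At 1: go left to 33.
  33 is a leaf — visit 33.
Visit 1.
At 1: go right to 15.
  At 15: go left to 22.
    At 22: no left child.
    Visit 22.
    At 22: go right to 25.
      At 25: no left child.
      Visit 25.
      At 25: go right to 3.
        3 is a leaf — visit 3.
  Visit 15.
  At 15: go right to 2.
    At 2: go left to 34.
      At 34: go left to 16.
        At 16: go left to 21.
          21 is a leaf — visit 21.
        Visit 16.
        At 16: no right child.
      Visit 34.
      At 34: go right to 28.
        28 is a leaf — visit 28.
    Visit 2.
    At 2: go right to 14.
      At 14: no left child.
      Visit 14.
      At 14: go right to 9.
        9 is a leaf — visit 9.
Full in-order sequence: 33, 1, 22, 25, 3, 15, 21, 16, 34, 28, 2, 14, 9.

34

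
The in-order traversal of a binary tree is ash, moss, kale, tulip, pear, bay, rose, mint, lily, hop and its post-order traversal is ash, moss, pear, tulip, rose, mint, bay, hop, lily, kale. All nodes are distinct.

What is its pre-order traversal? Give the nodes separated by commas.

The last element of post-order is the root; it splits in-order into left and right subtrees.
Root kale: left subtree has 2 nodes {ash, moss}, right has 7 {tulip, pear, bay, rose, mint, lily, hop}.
  Root moss: left subtree has 1 node {ash}, right has 0 { }.
  Root lily: left subtree has 5 nodes {tulip, pear, bay, rose, mint}, right has 1 {hop}.
    Root bay: left subtree has 2 nodes {tulip, pear}, right has 2 {rose, mint}.
      Root tulip: left subtree has 0 nodes { }, right has 1 {pear}.
      Root mint: left subtree has 1 node {rose}, right has 0 { }.

kale, moss, ash, lily, bay, tulip, pear, mint, rose, hop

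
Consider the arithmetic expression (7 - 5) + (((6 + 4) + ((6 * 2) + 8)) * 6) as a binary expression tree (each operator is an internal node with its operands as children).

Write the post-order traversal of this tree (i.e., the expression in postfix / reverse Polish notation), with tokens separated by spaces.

7 5 - 6 4 + 6 2 * 8 + + 6 * +

Post-order on an expression tree gives postfix notation: for each operator, emit left operand, right operand, then the operator.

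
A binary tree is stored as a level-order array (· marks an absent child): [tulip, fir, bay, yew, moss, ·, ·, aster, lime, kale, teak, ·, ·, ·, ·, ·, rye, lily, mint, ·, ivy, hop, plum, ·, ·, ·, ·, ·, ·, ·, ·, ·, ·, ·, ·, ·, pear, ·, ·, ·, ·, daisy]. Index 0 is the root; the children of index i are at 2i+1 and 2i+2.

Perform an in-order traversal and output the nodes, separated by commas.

In-order visits the left subtree, then the node, then the right subtree.
At tulip: go left to fir.
  At fir: go left to yew.
    At yew: go left to aster.
      At aster: no left child.
      Visit aster.
      At aster: go right to rye.
        rye is a leaf — visit rye.
    Visit yew.
    At yew: go right to lime.
      At lime: go left to lily.
        At lily: no left child.
        Visit lily.
        At lily: go right to pear.
          pear is a leaf — visit pear.
      Visit lime.
      At lime: go right to mint.
        mint is a leaf — visit mint.
  Visit fir.
  At fir: go right to moss.
    At moss: go left to kale.
      At kale: no left child.
      Visit kale.
      At kale: go right to ivy.
        At ivy: go left to daisy.
          daisy is a leaf — visit daisy.
        Visit ivy.
        At ivy: no right child.
    Visit moss.
    At moss: go right to teak.
      At teak: go left to hop.
        hop is a leaf — visit hop.
      Visit teak.
      At teak: go right to plum.
        plum is a leaf — visit plum.
Visit tulip.
At tulip: go right to bay.
  bay is a leaf — visit bay.

aster, rye, yew, lily, pear, lime, mint, fir, kale, daisy, ivy, moss, hop, teak, plum, tulip, bay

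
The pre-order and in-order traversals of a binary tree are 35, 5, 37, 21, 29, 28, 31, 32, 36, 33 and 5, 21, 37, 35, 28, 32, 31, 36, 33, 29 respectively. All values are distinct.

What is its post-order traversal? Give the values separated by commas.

The first element of pre-order is the root; it splits in-order into left and right subtrees.
Root 35: left subtree has 3 nodes {5, 21, 37}, right has 6 {28, 32, 31, 36, 33, 29}.
  Root 5: left subtree has 0 nodes { }, right has 2 {21, 37}.
    Root 37: left subtree has 1 node {21}, right has 0 { }.
  Root 29: left subtree has 5 nodes {28, 32, 31, 36, 33}, right has 0 { }.
    Root 28: left subtree has 0 nodes { }, right has 4 {32, 31, 36, 33}.
      Root 31: left subtree has 1 node {32}, right has 2 {36, 33}.
        Root 36: left subtree has 0 nodes { }, right has 1 {33}.

21, 37, 5, 32, 33, 36, 31, 28, 29, 35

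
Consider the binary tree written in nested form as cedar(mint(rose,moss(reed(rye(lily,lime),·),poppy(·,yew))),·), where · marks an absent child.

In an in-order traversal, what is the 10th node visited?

cedar

In-order visits the left subtree, then the node, then the right subtree.
At cedar: go left to mint.
  At mint: go left to rose.
    rose is a leaf — visit rose.
  Visit mint.
  At mint: go right to moss.
    At moss: go left to reed.
      At reed: go left to rye.
        At rye: go left to lily.
          lily is a leaf — visit lily.
        Visit rye.
        At rye: go right to lime.
          lime is a leaf — visit lime.
      Visit reed.
      At reed: no right child.
    Visit moss.
    At moss: go right to poppy.
      At poppy: no left child.
      Visit poppy.
      At poppy: go right to yew.
        yew is a leaf — visit yew.
Visit cedar.
At cedar: no right child.
Full in-order sequence: rose, mint, lily, rye, lime, reed, moss, poppy, yew, cedar.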